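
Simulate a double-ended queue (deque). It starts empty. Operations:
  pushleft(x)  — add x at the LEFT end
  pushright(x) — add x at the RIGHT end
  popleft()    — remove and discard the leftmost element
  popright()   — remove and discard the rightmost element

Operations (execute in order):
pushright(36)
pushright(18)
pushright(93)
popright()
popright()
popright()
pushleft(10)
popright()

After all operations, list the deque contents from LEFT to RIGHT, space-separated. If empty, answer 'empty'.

pushright(36): [36]
pushright(18): [36, 18]
pushright(93): [36, 18, 93]
popright(): [36, 18]
popright(): [36]
popright(): []
pushleft(10): [10]
popright(): []

Answer: empty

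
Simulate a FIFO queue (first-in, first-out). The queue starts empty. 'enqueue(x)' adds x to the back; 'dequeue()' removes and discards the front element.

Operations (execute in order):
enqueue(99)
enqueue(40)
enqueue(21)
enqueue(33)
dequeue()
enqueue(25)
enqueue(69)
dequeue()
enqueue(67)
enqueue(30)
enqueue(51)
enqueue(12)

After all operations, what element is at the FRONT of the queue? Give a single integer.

enqueue(99): queue = [99]
enqueue(40): queue = [99, 40]
enqueue(21): queue = [99, 40, 21]
enqueue(33): queue = [99, 40, 21, 33]
dequeue(): queue = [40, 21, 33]
enqueue(25): queue = [40, 21, 33, 25]
enqueue(69): queue = [40, 21, 33, 25, 69]
dequeue(): queue = [21, 33, 25, 69]
enqueue(67): queue = [21, 33, 25, 69, 67]
enqueue(30): queue = [21, 33, 25, 69, 67, 30]
enqueue(51): queue = [21, 33, 25, 69, 67, 30, 51]
enqueue(12): queue = [21, 33, 25, 69, 67, 30, 51, 12]

Answer: 21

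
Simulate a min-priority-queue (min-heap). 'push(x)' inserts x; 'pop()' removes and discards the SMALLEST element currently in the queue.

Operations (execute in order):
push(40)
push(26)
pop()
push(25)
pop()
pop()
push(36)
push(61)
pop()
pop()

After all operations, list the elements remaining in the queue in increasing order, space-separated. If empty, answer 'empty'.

push(40): heap contents = [40]
push(26): heap contents = [26, 40]
pop() → 26: heap contents = [40]
push(25): heap contents = [25, 40]
pop() → 25: heap contents = [40]
pop() → 40: heap contents = []
push(36): heap contents = [36]
push(61): heap contents = [36, 61]
pop() → 36: heap contents = [61]
pop() → 61: heap contents = []

Answer: empty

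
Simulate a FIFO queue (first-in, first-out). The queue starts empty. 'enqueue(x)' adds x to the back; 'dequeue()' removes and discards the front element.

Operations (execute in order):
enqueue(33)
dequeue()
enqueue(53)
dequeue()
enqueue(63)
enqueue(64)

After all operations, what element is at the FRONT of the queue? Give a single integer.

enqueue(33): queue = [33]
dequeue(): queue = []
enqueue(53): queue = [53]
dequeue(): queue = []
enqueue(63): queue = [63]
enqueue(64): queue = [63, 64]

Answer: 63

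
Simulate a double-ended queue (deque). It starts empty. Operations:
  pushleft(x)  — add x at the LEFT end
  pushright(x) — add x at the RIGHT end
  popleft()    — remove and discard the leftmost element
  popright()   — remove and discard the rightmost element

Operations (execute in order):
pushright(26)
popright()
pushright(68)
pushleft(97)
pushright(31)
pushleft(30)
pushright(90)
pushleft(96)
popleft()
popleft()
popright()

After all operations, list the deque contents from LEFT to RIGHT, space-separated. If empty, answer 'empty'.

pushright(26): [26]
popright(): []
pushright(68): [68]
pushleft(97): [97, 68]
pushright(31): [97, 68, 31]
pushleft(30): [30, 97, 68, 31]
pushright(90): [30, 97, 68, 31, 90]
pushleft(96): [96, 30, 97, 68, 31, 90]
popleft(): [30, 97, 68, 31, 90]
popleft(): [97, 68, 31, 90]
popright(): [97, 68, 31]

Answer: 97 68 31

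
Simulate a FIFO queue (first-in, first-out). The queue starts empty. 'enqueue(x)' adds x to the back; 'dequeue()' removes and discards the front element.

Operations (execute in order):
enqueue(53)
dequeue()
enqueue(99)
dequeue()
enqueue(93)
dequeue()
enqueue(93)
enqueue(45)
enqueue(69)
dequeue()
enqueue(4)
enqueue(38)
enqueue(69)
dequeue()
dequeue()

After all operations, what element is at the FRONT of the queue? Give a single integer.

enqueue(53): queue = [53]
dequeue(): queue = []
enqueue(99): queue = [99]
dequeue(): queue = []
enqueue(93): queue = [93]
dequeue(): queue = []
enqueue(93): queue = [93]
enqueue(45): queue = [93, 45]
enqueue(69): queue = [93, 45, 69]
dequeue(): queue = [45, 69]
enqueue(4): queue = [45, 69, 4]
enqueue(38): queue = [45, 69, 4, 38]
enqueue(69): queue = [45, 69, 4, 38, 69]
dequeue(): queue = [69, 4, 38, 69]
dequeue(): queue = [4, 38, 69]

Answer: 4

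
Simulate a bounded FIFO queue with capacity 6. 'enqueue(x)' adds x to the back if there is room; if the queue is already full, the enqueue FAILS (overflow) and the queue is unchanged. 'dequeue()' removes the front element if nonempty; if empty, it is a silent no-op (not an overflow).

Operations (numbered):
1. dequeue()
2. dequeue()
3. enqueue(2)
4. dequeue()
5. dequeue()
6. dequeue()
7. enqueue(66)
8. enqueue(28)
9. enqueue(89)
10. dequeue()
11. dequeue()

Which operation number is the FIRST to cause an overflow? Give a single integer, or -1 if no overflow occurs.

Answer: -1

Derivation:
1. dequeue(): empty, no-op, size=0
2. dequeue(): empty, no-op, size=0
3. enqueue(2): size=1
4. dequeue(): size=0
5. dequeue(): empty, no-op, size=0
6. dequeue(): empty, no-op, size=0
7. enqueue(66): size=1
8. enqueue(28): size=2
9. enqueue(89): size=3
10. dequeue(): size=2
11. dequeue(): size=1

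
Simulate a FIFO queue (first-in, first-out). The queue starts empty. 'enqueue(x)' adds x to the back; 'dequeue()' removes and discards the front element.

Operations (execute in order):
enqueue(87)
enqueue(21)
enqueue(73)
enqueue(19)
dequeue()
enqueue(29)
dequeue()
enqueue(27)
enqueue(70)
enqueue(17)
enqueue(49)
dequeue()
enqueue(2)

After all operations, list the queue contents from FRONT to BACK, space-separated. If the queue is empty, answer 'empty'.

Answer: 19 29 27 70 17 49 2

Derivation:
enqueue(87): [87]
enqueue(21): [87, 21]
enqueue(73): [87, 21, 73]
enqueue(19): [87, 21, 73, 19]
dequeue(): [21, 73, 19]
enqueue(29): [21, 73, 19, 29]
dequeue(): [73, 19, 29]
enqueue(27): [73, 19, 29, 27]
enqueue(70): [73, 19, 29, 27, 70]
enqueue(17): [73, 19, 29, 27, 70, 17]
enqueue(49): [73, 19, 29, 27, 70, 17, 49]
dequeue(): [19, 29, 27, 70, 17, 49]
enqueue(2): [19, 29, 27, 70, 17, 49, 2]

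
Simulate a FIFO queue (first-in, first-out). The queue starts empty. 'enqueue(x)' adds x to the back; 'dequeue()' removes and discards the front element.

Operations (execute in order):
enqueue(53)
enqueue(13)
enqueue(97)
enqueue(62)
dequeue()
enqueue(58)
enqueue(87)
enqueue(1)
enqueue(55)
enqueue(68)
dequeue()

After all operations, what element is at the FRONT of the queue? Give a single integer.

enqueue(53): queue = [53]
enqueue(13): queue = [53, 13]
enqueue(97): queue = [53, 13, 97]
enqueue(62): queue = [53, 13, 97, 62]
dequeue(): queue = [13, 97, 62]
enqueue(58): queue = [13, 97, 62, 58]
enqueue(87): queue = [13, 97, 62, 58, 87]
enqueue(1): queue = [13, 97, 62, 58, 87, 1]
enqueue(55): queue = [13, 97, 62, 58, 87, 1, 55]
enqueue(68): queue = [13, 97, 62, 58, 87, 1, 55, 68]
dequeue(): queue = [97, 62, 58, 87, 1, 55, 68]

Answer: 97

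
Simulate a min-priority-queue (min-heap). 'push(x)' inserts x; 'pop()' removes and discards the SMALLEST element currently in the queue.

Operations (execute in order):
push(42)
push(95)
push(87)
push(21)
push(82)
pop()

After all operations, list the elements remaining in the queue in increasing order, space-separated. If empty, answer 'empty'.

Answer: 42 82 87 95

Derivation:
push(42): heap contents = [42]
push(95): heap contents = [42, 95]
push(87): heap contents = [42, 87, 95]
push(21): heap contents = [21, 42, 87, 95]
push(82): heap contents = [21, 42, 82, 87, 95]
pop() → 21: heap contents = [42, 82, 87, 95]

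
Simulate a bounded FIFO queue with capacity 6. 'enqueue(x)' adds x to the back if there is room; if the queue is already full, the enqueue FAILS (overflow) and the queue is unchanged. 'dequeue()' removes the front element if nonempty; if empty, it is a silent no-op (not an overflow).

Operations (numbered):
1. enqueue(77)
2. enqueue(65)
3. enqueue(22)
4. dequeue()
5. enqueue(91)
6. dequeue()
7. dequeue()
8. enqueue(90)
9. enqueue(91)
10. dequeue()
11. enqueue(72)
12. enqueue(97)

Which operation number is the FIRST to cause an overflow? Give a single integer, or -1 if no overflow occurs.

Answer: -1

Derivation:
1. enqueue(77): size=1
2. enqueue(65): size=2
3. enqueue(22): size=3
4. dequeue(): size=2
5. enqueue(91): size=3
6. dequeue(): size=2
7. dequeue(): size=1
8. enqueue(90): size=2
9. enqueue(91): size=3
10. dequeue(): size=2
11. enqueue(72): size=3
12. enqueue(97): size=4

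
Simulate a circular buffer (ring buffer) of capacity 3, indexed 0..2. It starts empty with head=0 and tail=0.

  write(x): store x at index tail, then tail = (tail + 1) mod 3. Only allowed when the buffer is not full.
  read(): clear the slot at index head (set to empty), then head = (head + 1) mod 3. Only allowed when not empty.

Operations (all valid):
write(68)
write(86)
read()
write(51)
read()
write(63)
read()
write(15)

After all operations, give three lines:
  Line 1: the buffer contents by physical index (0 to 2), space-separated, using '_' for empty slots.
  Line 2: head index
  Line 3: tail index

Answer: 63 15 _
0
2

Derivation:
write(68): buf=[68 _ _], head=0, tail=1, size=1
write(86): buf=[68 86 _], head=0, tail=2, size=2
read(): buf=[_ 86 _], head=1, tail=2, size=1
write(51): buf=[_ 86 51], head=1, tail=0, size=2
read(): buf=[_ _ 51], head=2, tail=0, size=1
write(63): buf=[63 _ 51], head=2, tail=1, size=2
read(): buf=[63 _ _], head=0, tail=1, size=1
write(15): buf=[63 15 _], head=0, tail=2, size=2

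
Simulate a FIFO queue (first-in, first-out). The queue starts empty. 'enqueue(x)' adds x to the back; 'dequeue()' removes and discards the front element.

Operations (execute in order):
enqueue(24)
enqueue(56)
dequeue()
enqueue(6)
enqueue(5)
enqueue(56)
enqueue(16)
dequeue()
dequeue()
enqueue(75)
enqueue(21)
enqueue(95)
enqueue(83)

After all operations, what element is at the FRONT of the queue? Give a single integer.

enqueue(24): queue = [24]
enqueue(56): queue = [24, 56]
dequeue(): queue = [56]
enqueue(6): queue = [56, 6]
enqueue(5): queue = [56, 6, 5]
enqueue(56): queue = [56, 6, 5, 56]
enqueue(16): queue = [56, 6, 5, 56, 16]
dequeue(): queue = [6, 5, 56, 16]
dequeue(): queue = [5, 56, 16]
enqueue(75): queue = [5, 56, 16, 75]
enqueue(21): queue = [5, 56, 16, 75, 21]
enqueue(95): queue = [5, 56, 16, 75, 21, 95]
enqueue(83): queue = [5, 56, 16, 75, 21, 95, 83]

Answer: 5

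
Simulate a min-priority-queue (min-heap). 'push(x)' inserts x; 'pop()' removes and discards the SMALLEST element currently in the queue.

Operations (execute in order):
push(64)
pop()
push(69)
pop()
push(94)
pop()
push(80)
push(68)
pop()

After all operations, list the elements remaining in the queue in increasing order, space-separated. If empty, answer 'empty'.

push(64): heap contents = [64]
pop() → 64: heap contents = []
push(69): heap contents = [69]
pop() → 69: heap contents = []
push(94): heap contents = [94]
pop() → 94: heap contents = []
push(80): heap contents = [80]
push(68): heap contents = [68, 80]
pop() → 68: heap contents = [80]

Answer: 80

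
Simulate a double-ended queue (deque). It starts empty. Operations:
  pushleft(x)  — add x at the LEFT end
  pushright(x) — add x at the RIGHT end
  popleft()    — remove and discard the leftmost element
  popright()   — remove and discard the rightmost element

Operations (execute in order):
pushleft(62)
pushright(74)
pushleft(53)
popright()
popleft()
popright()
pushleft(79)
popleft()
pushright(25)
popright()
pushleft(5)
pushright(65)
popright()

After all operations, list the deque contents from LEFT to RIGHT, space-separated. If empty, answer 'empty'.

pushleft(62): [62]
pushright(74): [62, 74]
pushleft(53): [53, 62, 74]
popright(): [53, 62]
popleft(): [62]
popright(): []
pushleft(79): [79]
popleft(): []
pushright(25): [25]
popright(): []
pushleft(5): [5]
pushright(65): [5, 65]
popright(): [5]

Answer: 5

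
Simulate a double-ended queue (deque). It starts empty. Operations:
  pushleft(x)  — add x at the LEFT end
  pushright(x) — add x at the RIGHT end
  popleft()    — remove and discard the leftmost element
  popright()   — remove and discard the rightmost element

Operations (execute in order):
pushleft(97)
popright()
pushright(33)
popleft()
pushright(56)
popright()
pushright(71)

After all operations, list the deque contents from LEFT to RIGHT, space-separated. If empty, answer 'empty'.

pushleft(97): [97]
popright(): []
pushright(33): [33]
popleft(): []
pushright(56): [56]
popright(): []
pushright(71): [71]

Answer: 71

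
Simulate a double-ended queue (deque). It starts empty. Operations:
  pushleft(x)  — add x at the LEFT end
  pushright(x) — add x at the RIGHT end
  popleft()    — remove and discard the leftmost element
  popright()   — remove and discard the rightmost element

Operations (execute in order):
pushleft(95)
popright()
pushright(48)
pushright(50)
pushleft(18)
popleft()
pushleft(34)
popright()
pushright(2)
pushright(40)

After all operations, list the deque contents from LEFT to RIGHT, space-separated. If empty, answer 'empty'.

Answer: 34 48 2 40

Derivation:
pushleft(95): [95]
popright(): []
pushright(48): [48]
pushright(50): [48, 50]
pushleft(18): [18, 48, 50]
popleft(): [48, 50]
pushleft(34): [34, 48, 50]
popright(): [34, 48]
pushright(2): [34, 48, 2]
pushright(40): [34, 48, 2, 40]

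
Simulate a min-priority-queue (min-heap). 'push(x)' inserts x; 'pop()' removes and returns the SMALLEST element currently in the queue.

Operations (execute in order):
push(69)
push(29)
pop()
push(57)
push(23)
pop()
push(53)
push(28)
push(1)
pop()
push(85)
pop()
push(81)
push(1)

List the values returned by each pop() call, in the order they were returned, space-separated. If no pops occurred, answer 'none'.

Answer: 29 23 1 28

Derivation:
push(69): heap contents = [69]
push(29): heap contents = [29, 69]
pop() → 29: heap contents = [69]
push(57): heap contents = [57, 69]
push(23): heap contents = [23, 57, 69]
pop() → 23: heap contents = [57, 69]
push(53): heap contents = [53, 57, 69]
push(28): heap contents = [28, 53, 57, 69]
push(1): heap contents = [1, 28, 53, 57, 69]
pop() → 1: heap contents = [28, 53, 57, 69]
push(85): heap contents = [28, 53, 57, 69, 85]
pop() → 28: heap contents = [53, 57, 69, 85]
push(81): heap contents = [53, 57, 69, 81, 85]
push(1): heap contents = [1, 53, 57, 69, 81, 85]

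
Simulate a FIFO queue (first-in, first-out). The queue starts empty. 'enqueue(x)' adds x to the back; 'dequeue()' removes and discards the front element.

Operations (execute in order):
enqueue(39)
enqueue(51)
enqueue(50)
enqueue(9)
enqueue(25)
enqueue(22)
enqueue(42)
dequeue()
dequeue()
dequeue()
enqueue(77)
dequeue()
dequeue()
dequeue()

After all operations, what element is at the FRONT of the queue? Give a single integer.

Answer: 42

Derivation:
enqueue(39): queue = [39]
enqueue(51): queue = [39, 51]
enqueue(50): queue = [39, 51, 50]
enqueue(9): queue = [39, 51, 50, 9]
enqueue(25): queue = [39, 51, 50, 9, 25]
enqueue(22): queue = [39, 51, 50, 9, 25, 22]
enqueue(42): queue = [39, 51, 50, 9, 25, 22, 42]
dequeue(): queue = [51, 50, 9, 25, 22, 42]
dequeue(): queue = [50, 9, 25, 22, 42]
dequeue(): queue = [9, 25, 22, 42]
enqueue(77): queue = [9, 25, 22, 42, 77]
dequeue(): queue = [25, 22, 42, 77]
dequeue(): queue = [22, 42, 77]
dequeue(): queue = [42, 77]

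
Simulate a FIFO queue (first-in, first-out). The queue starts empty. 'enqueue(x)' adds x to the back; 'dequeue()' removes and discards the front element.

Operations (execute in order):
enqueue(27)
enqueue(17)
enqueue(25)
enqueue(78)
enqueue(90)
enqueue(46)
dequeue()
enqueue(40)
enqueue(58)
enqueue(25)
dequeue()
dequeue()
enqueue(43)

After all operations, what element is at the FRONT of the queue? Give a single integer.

enqueue(27): queue = [27]
enqueue(17): queue = [27, 17]
enqueue(25): queue = [27, 17, 25]
enqueue(78): queue = [27, 17, 25, 78]
enqueue(90): queue = [27, 17, 25, 78, 90]
enqueue(46): queue = [27, 17, 25, 78, 90, 46]
dequeue(): queue = [17, 25, 78, 90, 46]
enqueue(40): queue = [17, 25, 78, 90, 46, 40]
enqueue(58): queue = [17, 25, 78, 90, 46, 40, 58]
enqueue(25): queue = [17, 25, 78, 90, 46, 40, 58, 25]
dequeue(): queue = [25, 78, 90, 46, 40, 58, 25]
dequeue(): queue = [78, 90, 46, 40, 58, 25]
enqueue(43): queue = [78, 90, 46, 40, 58, 25, 43]

Answer: 78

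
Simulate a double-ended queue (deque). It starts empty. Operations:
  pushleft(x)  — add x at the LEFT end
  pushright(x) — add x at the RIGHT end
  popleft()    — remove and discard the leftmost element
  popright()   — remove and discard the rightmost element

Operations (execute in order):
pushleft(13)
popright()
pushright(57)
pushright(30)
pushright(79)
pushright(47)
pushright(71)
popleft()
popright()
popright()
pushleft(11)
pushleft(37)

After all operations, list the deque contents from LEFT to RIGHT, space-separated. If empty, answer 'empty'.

pushleft(13): [13]
popright(): []
pushright(57): [57]
pushright(30): [57, 30]
pushright(79): [57, 30, 79]
pushright(47): [57, 30, 79, 47]
pushright(71): [57, 30, 79, 47, 71]
popleft(): [30, 79, 47, 71]
popright(): [30, 79, 47]
popright(): [30, 79]
pushleft(11): [11, 30, 79]
pushleft(37): [37, 11, 30, 79]

Answer: 37 11 30 79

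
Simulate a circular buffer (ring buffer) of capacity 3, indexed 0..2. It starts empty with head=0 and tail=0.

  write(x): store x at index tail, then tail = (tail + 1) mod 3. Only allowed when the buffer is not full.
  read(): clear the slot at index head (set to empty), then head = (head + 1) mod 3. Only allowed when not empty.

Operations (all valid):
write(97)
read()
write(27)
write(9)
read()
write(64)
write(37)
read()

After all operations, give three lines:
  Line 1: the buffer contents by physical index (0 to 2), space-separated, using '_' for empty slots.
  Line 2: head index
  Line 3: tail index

Answer: 64 37 _
0
2

Derivation:
write(97): buf=[97 _ _], head=0, tail=1, size=1
read(): buf=[_ _ _], head=1, tail=1, size=0
write(27): buf=[_ 27 _], head=1, tail=2, size=1
write(9): buf=[_ 27 9], head=1, tail=0, size=2
read(): buf=[_ _ 9], head=2, tail=0, size=1
write(64): buf=[64 _ 9], head=2, tail=1, size=2
write(37): buf=[64 37 9], head=2, tail=2, size=3
read(): buf=[64 37 _], head=0, tail=2, size=2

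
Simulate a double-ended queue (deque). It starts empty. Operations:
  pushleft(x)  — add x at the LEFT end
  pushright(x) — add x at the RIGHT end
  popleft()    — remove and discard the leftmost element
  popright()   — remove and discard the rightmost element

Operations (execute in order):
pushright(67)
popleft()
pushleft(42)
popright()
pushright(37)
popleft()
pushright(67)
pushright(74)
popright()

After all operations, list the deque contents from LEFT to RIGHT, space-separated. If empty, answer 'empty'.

pushright(67): [67]
popleft(): []
pushleft(42): [42]
popright(): []
pushright(37): [37]
popleft(): []
pushright(67): [67]
pushright(74): [67, 74]
popright(): [67]

Answer: 67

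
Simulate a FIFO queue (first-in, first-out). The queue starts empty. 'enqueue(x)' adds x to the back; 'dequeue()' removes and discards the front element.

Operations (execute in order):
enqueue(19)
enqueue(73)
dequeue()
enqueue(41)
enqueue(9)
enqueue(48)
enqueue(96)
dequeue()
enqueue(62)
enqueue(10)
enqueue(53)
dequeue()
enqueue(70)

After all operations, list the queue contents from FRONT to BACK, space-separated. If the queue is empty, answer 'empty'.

enqueue(19): [19]
enqueue(73): [19, 73]
dequeue(): [73]
enqueue(41): [73, 41]
enqueue(9): [73, 41, 9]
enqueue(48): [73, 41, 9, 48]
enqueue(96): [73, 41, 9, 48, 96]
dequeue(): [41, 9, 48, 96]
enqueue(62): [41, 9, 48, 96, 62]
enqueue(10): [41, 9, 48, 96, 62, 10]
enqueue(53): [41, 9, 48, 96, 62, 10, 53]
dequeue(): [9, 48, 96, 62, 10, 53]
enqueue(70): [9, 48, 96, 62, 10, 53, 70]

Answer: 9 48 96 62 10 53 70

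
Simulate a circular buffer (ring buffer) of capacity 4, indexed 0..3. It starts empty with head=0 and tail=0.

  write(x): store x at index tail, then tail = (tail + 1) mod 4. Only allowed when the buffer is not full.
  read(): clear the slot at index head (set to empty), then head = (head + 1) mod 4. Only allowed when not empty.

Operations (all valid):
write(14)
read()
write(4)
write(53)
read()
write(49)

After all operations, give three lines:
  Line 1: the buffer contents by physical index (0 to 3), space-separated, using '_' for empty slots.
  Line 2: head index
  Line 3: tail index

Answer: _ _ 53 49
2
0

Derivation:
write(14): buf=[14 _ _ _], head=0, tail=1, size=1
read(): buf=[_ _ _ _], head=1, tail=1, size=0
write(4): buf=[_ 4 _ _], head=1, tail=2, size=1
write(53): buf=[_ 4 53 _], head=1, tail=3, size=2
read(): buf=[_ _ 53 _], head=2, tail=3, size=1
write(49): buf=[_ _ 53 49], head=2, tail=0, size=2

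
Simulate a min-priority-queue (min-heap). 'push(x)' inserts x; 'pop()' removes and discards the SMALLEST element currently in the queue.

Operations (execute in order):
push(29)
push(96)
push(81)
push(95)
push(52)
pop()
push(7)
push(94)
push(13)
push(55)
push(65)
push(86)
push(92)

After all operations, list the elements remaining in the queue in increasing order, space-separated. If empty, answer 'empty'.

Answer: 7 13 52 55 65 81 86 92 94 95 96

Derivation:
push(29): heap contents = [29]
push(96): heap contents = [29, 96]
push(81): heap contents = [29, 81, 96]
push(95): heap contents = [29, 81, 95, 96]
push(52): heap contents = [29, 52, 81, 95, 96]
pop() → 29: heap contents = [52, 81, 95, 96]
push(7): heap contents = [7, 52, 81, 95, 96]
push(94): heap contents = [7, 52, 81, 94, 95, 96]
push(13): heap contents = [7, 13, 52, 81, 94, 95, 96]
push(55): heap contents = [7, 13, 52, 55, 81, 94, 95, 96]
push(65): heap contents = [7, 13, 52, 55, 65, 81, 94, 95, 96]
push(86): heap contents = [7, 13, 52, 55, 65, 81, 86, 94, 95, 96]
push(92): heap contents = [7, 13, 52, 55, 65, 81, 86, 92, 94, 95, 96]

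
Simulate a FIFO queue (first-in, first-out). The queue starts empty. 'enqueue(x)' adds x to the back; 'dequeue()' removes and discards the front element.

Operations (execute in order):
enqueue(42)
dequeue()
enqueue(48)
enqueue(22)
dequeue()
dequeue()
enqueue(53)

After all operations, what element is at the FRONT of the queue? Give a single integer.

enqueue(42): queue = [42]
dequeue(): queue = []
enqueue(48): queue = [48]
enqueue(22): queue = [48, 22]
dequeue(): queue = [22]
dequeue(): queue = []
enqueue(53): queue = [53]

Answer: 53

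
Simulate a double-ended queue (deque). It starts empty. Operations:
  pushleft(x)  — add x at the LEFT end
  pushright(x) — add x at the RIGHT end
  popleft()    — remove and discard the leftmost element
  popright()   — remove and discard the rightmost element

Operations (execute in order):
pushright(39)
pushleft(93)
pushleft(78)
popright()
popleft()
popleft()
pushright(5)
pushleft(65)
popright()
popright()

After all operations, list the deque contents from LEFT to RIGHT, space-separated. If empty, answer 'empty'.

Answer: empty

Derivation:
pushright(39): [39]
pushleft(93): [93, 39]
pushleft(78): [78, 93, 39]
popright(): [78, 93]
popleft(): [93]
popleft(): []
pushright(5): [5]
pushleft(65): [65, 5]
popright(): [65]
popright(): []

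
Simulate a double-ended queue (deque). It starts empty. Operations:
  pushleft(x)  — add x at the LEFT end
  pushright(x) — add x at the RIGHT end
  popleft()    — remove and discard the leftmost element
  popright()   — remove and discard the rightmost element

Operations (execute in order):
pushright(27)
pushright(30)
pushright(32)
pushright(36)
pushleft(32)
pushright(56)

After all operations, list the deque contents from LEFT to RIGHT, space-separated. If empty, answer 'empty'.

Answer: 32 27 30 32 36 56

Derivation:
pushright(27): [27]
pushright(30): [27, 30]
pushright(32): [27, 30, 32]
pushright(36): [27, 30, 32, 36]
pushleft(32): [32, 27, 30, 32, 36]
pushright(56): [32, 27, 30, 32, 36, 56]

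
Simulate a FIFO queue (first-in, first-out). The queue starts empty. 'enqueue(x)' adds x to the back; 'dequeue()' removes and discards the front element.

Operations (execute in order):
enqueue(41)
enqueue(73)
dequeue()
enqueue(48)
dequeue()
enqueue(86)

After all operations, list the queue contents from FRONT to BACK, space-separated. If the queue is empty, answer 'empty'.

Answer: 48 86

Derivation:
enqueue(41): [41]
enqueue(73): [41, 73]
dequeue(): [73]
enqueue(48): [73, 48]
dequeue(): [48]
enqueue(86): [48, 86]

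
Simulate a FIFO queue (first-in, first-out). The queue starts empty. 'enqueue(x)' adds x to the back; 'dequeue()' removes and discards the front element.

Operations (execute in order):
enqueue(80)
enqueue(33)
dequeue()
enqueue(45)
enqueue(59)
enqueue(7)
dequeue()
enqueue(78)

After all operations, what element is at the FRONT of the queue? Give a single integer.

Answer: 45

Derivation:
enqueue(80): queue = [80]
enqueue(33): queue = [80, 33]
dequeue(): queue = [33]
enqueue(45): queue = [33, 45]
enqueue(59): queue = [33, 45, 59]
enqueue(7): queue = [33, 45, 59, 7]
dequeue(): queue = [45, 59, 7]
enqueue(78): queue = [45, 59, 7, 78]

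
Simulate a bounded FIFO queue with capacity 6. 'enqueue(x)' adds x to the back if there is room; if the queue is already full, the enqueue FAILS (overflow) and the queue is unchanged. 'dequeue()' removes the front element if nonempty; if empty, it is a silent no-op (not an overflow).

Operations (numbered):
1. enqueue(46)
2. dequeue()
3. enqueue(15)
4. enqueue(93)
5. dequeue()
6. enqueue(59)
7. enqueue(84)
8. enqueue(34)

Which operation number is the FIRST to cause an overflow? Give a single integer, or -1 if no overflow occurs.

Answer: -1

Derivation:
1. enqueue(46): size=1
2. dequeue(): size=0
3. enqueue(15): size=1
4. enqueue(93): size=2
5. dequeue(): size=1
6. enqueue(59): size=2
7. enqueue(84): size=3
8. enqueue(34): size=4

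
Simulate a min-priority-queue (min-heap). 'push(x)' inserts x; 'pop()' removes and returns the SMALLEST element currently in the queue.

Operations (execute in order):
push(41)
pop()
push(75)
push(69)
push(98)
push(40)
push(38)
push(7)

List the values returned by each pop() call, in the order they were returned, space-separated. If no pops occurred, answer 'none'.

push(41): heap contents = [41]
pop() → 41: heap contents = []
push(75): heap contents = [75]
push(69): heap contents = [69, 75]
push(98): heap contents = [69, 75, 98]
push(40): heap contents = [40, 69, 75, 98]
push(38): heap contents = [38, 40, 69, 75, 98]
push(7): heap contents = [7, 38, 40, 69, 75, 98]

Answer: 41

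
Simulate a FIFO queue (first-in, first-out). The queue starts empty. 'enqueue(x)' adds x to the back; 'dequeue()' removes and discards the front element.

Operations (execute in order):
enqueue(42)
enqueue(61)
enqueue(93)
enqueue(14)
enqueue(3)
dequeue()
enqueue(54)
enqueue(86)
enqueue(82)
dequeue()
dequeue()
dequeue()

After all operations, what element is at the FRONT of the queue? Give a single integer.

Answer: 3

Derivation:
enqueue(42): queue = [42]
enqueue(61): queue = [42, 61]
enqueue(93): queue = [42, 61, 93]
enqueue(14): queue = [42, 61, 93, 14]
enqueue(3): queue = [42, 61, 93, 14, 3]
dequeue(): queue = [61, 93, 14, 3]
enqueue(54): queue = [61, 93, 14, 3, 54]
enqueue(86): queue = [61, 93, 14, 3, 54, 86]
enqueue(82): queue = [61, 93, 14, 3, 54, 86, 82]
dequeue(): queue = [93, 14, 3, 54, 86, 82]
dequeue(): queue = [14, 3, 54, 86, 82]
dequeue(): queue = [3, 54, 86, 82]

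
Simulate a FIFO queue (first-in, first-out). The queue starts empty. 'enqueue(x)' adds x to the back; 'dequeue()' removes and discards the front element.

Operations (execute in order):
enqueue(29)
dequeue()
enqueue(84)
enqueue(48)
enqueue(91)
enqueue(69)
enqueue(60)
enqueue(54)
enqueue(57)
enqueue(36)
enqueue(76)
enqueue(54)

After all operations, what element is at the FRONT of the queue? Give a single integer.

enqueue(29): queue = [29]
dequeue(): queue = []
enqueue(84): queue = [84]
enqueue(48): queue = [84, 48]
enqueue(91): queue = [84, 48, 91]
enqueue(69): queue = [84, 48, 91, 69]
enqueue(60): queue = [84, 48, 91, 69, 60]
enqueue(54): queue = [84, 48, 91, 69, 60, 54]
enqueue(57): queue = [84, 48, 91, 69, 60, 54, 57]
enqueue(36): queue = [84, 48, 91, 69, 60, 54, 57, 36]
enqueue(76): queue = [84, 48, 91, 69, 60, 54, 57, 36, 76]
enqueue(54): queue = [84, 48, 91, 69, 60, 54, 57, 36, 76, 54]

Answer: 84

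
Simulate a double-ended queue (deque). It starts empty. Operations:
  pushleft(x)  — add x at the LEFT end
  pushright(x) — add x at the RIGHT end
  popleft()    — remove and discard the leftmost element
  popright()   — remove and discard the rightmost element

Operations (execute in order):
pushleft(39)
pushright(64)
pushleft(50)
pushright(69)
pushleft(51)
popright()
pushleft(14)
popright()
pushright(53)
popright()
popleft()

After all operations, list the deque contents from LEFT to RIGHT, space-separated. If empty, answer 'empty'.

pushleft(39): [39]
pushright(64): [39, 64]
pushleft(50): [50, 39, 64]
pushright(69): [50, 39, 64, 69]
pushleft(51): [51, 50, 39, 64, 69]
popright(): [51, 50, 39, 64]
pushleft(14): [14, 51, 50, 39, 64]
popright(): [14, 51, 50, 39]
pushright(53): [14, 51, 50, 39, 53]
popright(): [14, 51, 50, 39]
popleft(): [51, 50, 39]

Answer: 51 50 39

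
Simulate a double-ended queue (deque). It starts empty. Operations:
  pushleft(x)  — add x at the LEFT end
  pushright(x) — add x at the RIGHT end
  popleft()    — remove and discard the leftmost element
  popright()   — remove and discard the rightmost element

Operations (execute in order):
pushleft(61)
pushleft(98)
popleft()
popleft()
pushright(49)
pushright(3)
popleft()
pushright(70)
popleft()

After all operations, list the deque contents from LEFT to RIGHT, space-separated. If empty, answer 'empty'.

pushleft(61): [61]
pushleft(98): [98, 61]
popleft(): [61]
popleft(): []
pushright(49): [49]
pushright(3): [49, 3]
popleft(): [3]
pushright(70): [3, 70]
popleft(): [70]

Answer: 70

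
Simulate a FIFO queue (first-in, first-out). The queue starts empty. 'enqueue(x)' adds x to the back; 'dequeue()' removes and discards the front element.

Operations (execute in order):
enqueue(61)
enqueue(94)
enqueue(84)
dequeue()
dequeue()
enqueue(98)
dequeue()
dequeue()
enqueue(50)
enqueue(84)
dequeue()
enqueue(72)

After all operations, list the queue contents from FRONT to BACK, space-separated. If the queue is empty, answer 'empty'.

enqueue(61): [61]
enqueue(94): [61, 94]
enqueue(84): [61, 94, 84]
dequeue(): [94, 84]
dequeue(): [84]
enqueue(98): [84, 98]
dequeue(): [98]
dequeue(): []
enqueue(50): [50]
enqueue(84): [50, 84]
dequeue(): [84]
enqueue(72): [84, 72]

Answer: 84 72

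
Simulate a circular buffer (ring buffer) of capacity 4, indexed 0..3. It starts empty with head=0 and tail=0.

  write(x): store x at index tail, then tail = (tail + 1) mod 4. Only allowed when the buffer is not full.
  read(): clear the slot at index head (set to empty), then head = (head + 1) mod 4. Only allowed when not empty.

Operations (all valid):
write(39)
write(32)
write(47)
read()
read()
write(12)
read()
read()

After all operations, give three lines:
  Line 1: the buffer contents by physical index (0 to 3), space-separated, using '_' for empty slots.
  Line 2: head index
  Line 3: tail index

write(39): buf=[39 _ _ _], head=0, tail=1, size=1
write(32): buf=[39 32 _ _], head=0, tail=2, size=2
write(47): buf=[39 32 47 _], head=0, tail=3, size=3
read(): buf=[_ 32 47 _], head=1, tail=3, size=2
read(): buf=[_ _ 47 _], head=2, tail=3, size=1
write(12): buf=[_ _ 47 12], head=2, tail=0, size=2
read(): buf=[_ _ _ 12], head=3, tail=0, size=1
read(): buf=[_ _ _ _], head=0, tail=0, size=0

Answer: _ _ _ _
0
0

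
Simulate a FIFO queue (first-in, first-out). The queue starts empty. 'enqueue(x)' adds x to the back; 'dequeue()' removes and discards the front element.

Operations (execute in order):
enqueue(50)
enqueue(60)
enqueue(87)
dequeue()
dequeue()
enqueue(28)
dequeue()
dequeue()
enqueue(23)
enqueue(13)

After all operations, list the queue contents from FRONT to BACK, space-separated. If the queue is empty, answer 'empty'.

enqueue(50): [50]
enqueue(60): [50, 60]
enqueue(87): [50, 60, 87]
dequeue(): [60, 87]
dequeue(): [87]
enqueue(28): [87, 28]
dequeue(): [28]
dequeue(): []
enqueue(23): [23]
enqueue(13): [23, 13]

Answer: 23 13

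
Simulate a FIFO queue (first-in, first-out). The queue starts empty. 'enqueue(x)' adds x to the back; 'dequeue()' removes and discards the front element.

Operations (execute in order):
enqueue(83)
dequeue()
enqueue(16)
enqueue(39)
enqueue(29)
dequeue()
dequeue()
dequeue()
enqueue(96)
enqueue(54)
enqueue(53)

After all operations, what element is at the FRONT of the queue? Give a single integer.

Answer: 96

Derivation:
enqueue(83): queue = [83]
dequeue(): queue = []
enqueue(16): queue = [16]
enqueue(39): queue = [16, 39]
enqueue(29): queue = [16, 39, 29]
dequeue(): queue = [39, 29]
dequeue(): queue = [29]
dequeue(): queue = []
enqueue(96): queue = [96]
enqueue(54): queue = [96, 54]
enqueue(53): queue = [96, 54, 53]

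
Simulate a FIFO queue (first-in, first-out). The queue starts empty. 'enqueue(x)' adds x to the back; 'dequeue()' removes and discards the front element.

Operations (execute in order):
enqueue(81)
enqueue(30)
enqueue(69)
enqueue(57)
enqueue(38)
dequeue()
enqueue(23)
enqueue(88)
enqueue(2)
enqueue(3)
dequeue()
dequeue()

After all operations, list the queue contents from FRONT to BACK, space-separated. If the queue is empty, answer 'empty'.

Answer: 57 38 23 88 2 3

Derivation:
enqueue(81): [81]
enqueue(30): [81, 30]
enqueue(69): [81, 30, 69]
enqueue(57): [81, 30, 69, 57]
enqueue(38): [81, 30, 69, 57, 38]
dequeue(): [30, 69, 57, 38]
enqueue(23): [30, 69, 57, 38, 23]
enqueue(88): [30, 69, 57, 38, 23, 88]
enqueue(2): [30, 69, 57, 38, 23, 88, 2]
enqueue(3): [30, 69, 57, 38, 23, 88, 2, 3]
dequeue(): [69, 57, 38, 23, 88, 2, 3]
dequeue(): [57, 38, 23, 88, 2, 3]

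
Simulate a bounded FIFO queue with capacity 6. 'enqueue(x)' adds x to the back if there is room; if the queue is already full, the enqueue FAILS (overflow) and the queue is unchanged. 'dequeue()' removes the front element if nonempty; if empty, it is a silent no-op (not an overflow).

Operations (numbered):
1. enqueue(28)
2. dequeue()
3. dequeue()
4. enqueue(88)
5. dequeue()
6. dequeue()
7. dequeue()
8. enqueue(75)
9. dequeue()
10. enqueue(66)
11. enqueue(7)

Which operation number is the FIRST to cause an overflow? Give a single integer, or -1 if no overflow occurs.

1. enqueue(28): size=1
2. dequeue(): size=0
3. dequeue(): empty, no-op, size=0
4. enqueue(88): size=1
5. dequeue(): size=0
6. dequeue(): empty, no-op, size=0
7. dequeue(): empty, no-op, size=0
8. enqueue(75): size=1
9. dequeue(): size=0
10. enqueue(66): size=1
11. enqueue(7): size=2

Answer: -1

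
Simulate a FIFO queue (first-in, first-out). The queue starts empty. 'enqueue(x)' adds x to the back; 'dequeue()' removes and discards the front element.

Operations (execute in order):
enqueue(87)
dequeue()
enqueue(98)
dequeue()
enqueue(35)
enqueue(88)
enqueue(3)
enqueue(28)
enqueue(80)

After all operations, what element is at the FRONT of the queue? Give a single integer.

Answer: 35

Derivation:
enqueue(87): queue = [87]
dequeue(): queue = []
enqueue(98): queue = [98]
dequeue(): queue = []
enqueue(35): queue = [35]
enqueue(88): queue = [35, 88]
enqueue(3): queue = [35, 88, 3]
enqueue(28): queue = [35, 88, 3, 28]
enqueue(80): queue = [35, 88, 3, 28, 80]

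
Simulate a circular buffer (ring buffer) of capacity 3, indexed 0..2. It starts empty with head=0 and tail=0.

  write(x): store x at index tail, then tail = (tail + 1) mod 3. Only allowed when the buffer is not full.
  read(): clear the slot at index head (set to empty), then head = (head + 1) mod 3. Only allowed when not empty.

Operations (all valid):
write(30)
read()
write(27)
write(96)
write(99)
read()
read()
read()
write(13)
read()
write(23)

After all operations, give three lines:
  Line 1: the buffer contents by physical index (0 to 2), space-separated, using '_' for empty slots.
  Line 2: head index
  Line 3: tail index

Answer: _ _ 23
2
0

Derivation:
write(30): buf=[30 _ _], head=0, tail=1, size=1
read(): buf=[_ _ _], head=1, tail=1, size=0
write(27): buf=[_ 27 _], head=1, tail=2, size=1
write(96): buf=[_ 27 96], head=1, tail=0, size=2
write(99): buf=[99 27 96], head=1, tail=1, size=3
read(): buf=[99 _ 96], head=2, tail=1, size=2
read(): buf=[99 _ _], head=0, tail=1, size=1
read(): buf=[_ _ _], head=1, tail=1, size=0
write(13): buf=[_ 13 _], head=1, tail=2, size=1
read(): buf=[_ _ _], head=2, tail=2, size=0
write(23): buf=[_ _ 23], head=2, tail=0, size=1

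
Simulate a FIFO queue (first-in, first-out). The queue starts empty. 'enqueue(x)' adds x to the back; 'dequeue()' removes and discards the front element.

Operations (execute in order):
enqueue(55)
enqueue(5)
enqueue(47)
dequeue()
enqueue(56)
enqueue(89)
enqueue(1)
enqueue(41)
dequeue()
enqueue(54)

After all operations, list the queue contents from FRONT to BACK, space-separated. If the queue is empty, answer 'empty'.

Answer: 47 56 89 1 41 54

Derivation:
enqueue(55): [55]
enqueue(5): [55, 5]
enqueue(47): [55, 5, 47]
dequeue(): [5, 47]
enqueue(56): [5, 47, 56]
enqueue(89): [5, 47, 56, 89]
enqueue(1): [5, 47, 56, 89, 1]
enqueue(41): [5, 47, 56, 89, 1, 41]
dequeue(): [47, 56, 89, 1, 41]
enqueue(54): [47, 56, 89, 1, 41, 54]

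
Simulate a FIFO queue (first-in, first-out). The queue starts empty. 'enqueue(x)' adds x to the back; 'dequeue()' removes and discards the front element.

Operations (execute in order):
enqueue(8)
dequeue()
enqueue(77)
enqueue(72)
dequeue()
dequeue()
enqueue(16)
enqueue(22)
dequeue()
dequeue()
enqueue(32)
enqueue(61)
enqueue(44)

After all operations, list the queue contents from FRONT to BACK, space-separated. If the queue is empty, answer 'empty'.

enqueue(8): [8]
dequeue(): []
enqueue(77): [77]
enqueue(72): [77, 72]
dequeue(): [72]
dequeue(): []
enqueue(16): [16]
enqueue(22): [16, 22]
dequeue(): [22]
dequeue(): []
enqueue(32): [32]
enqueue(61): [32, 61]
enqueue(44): [32, 61, 44]

Answer: 32 61 44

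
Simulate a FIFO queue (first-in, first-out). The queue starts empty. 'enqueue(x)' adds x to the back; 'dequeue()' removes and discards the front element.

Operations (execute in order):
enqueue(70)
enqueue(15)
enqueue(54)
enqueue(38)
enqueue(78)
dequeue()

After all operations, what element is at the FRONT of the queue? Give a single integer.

enqueue(70): queue = [70]
enqueue(15): queue = [70, 15]
enqueue(54): queue = [70, 15, 54]
enqueue(38): queue = [70, 15, 54, 38]
enqueue(78): queue = [70, 15, 54, 38, 78]
dequeue(): queue = [15, 54, 38, 78]

Answer: 15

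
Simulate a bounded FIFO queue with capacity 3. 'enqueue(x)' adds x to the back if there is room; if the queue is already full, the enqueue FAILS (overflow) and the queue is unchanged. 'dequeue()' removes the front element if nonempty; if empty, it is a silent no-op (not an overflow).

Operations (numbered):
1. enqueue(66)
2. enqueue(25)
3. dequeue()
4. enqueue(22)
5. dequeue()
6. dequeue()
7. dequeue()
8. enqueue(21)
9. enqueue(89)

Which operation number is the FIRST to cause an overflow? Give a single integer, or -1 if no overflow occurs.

1. enqueue(66): size=1
2. enqueue(25): size=2
3. dequeue(): size=1
4. enqueue(22): size=2
5. dequeue(): size=1
6. dequeue(): size=0
7. dequeue(): empty, no-op, size=0
8. enqueue(21): size=1
9. enqueue(89): size=2

Answer: -1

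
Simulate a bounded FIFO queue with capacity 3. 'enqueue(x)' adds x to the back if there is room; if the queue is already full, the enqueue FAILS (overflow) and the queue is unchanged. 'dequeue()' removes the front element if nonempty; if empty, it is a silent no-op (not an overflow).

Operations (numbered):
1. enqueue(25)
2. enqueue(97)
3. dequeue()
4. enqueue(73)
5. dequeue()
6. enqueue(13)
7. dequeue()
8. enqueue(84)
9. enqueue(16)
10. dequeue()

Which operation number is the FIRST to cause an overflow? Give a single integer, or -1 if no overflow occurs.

Answer: -1

Derivation:
1. enqueue(25): size=1
2. enqueue(97): size=2
3. dequeue(): size=1
4. enqueue(73): size=2
5. dequeue(): size=1
6. enqueue(13): size=2
7. dequeue(): size=1
8. enqueue(84): size=2
9. enqueue(16): size=3
10. dequeue(): size=2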